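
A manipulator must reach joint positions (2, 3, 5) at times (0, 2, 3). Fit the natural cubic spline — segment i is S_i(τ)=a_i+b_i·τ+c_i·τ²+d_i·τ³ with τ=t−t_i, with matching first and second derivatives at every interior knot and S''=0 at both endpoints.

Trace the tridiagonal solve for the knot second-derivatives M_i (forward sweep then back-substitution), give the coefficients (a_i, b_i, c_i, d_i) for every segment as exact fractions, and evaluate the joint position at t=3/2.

  seg 0: a=2 b=0 c=0 d=1/8
  seg 1: a=3 b=3/2 c=3/4 d=-1/4
S(3/2) = 155/64

Δ: Δ0=1/2, Δ1=2
row 1: diag=6, rhs=9; c'=1/6, d'=3/2
back: M1=3/2
M: M0=0, M1=3/2, M2=0
seg 0: a=2, c=M0/2=0, d=(M1−M0)/(6·2)=1/8, b=Δ0−h0·(2M0+M1)/6=0
seg 1: a=3, c=M1/2=3/4, d=(M2−M1)/(6·1)=-1/4, b=Δ1−h1·(2M1+M2)/6=3/2
t_q=3/2 → seg 0, τ=3/2; S=2+0·τ+0·τ²+1/8·τ³=155/64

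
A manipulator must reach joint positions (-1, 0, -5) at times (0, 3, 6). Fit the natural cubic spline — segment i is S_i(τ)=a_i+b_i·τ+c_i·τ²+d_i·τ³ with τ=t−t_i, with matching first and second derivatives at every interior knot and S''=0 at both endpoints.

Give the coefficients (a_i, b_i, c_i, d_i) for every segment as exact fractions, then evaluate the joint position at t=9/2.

Δ: Δ0=1/3, Δ1=-5/3
row 1: diag=12, rhs=-12; c'=1/4, d'=-1
back: M1=-1
M: M0=0, M1=-1, M2=0
seg 0: a=-1, c=M0/2=0, d=(M1−M0)/(6·3)=-1/18, b=Δ0−h0·(2M0+M1)/6=5/6
seg 1: a=0, c=M1/2=-1/2, d=(M2−M1)/(6·3)=1/18, b=Δ1−h1·(2M1+M2)/6=-2/3
t_q=9/2 → seg 1, τ=3/2; S=0+-2/3·τ+-1/2·τ²+1/18·τ³=-31/16

  seg 0: a=-1 b=5/6 c=0 d=-1/18
  seg 1: a=0 b=-2/3 c=-1/2 d=1/18
S(9/2) = -31/16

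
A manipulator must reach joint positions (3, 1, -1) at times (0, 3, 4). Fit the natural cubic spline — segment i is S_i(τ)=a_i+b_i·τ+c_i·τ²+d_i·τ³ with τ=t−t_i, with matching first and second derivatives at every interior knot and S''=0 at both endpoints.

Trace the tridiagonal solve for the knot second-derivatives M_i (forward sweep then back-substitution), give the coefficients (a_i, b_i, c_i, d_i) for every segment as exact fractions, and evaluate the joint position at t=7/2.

Δ: Δ0=-2/3, Δ1=-2
row 1: diag=8, rhs=-8; c'=1/8, d'=-1
back: M1=-1
M: M0=0, M1=-1, M2=0
seg 0: a=3, c=M0/2=0, d=(M1−M0)/(6·3)=-1/18, b=Δ0−h0·(2M0+M1)/6=-1/6
seg 1: a=1, c=M1/2=-1/2, d=(M2−M1)/(6·1)=1/6, b=Δ1−h1·(2M1+M2)/6=-5/3
t_q=7/2 → seg 1, τ=1/2; S=1+-5/3·τ+-1/2·τ²+1/6·τ³=1/16

  seg 0: a=3 b=-1/6 c=0 d=-1/18
  seg 1: a=1 b=-5/3 c=-1/2 d=1/6
S(7/2) = 1/16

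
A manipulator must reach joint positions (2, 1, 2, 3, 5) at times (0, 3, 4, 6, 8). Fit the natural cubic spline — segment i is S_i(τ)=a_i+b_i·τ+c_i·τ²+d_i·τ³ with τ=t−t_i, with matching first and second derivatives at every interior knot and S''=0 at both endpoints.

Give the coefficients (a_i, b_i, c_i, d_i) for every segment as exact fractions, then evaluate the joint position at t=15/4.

Δ: Δ0=-1/3, Δ1=1, Δ2=1/2, Δ3=1
row 1: diag=8, rhs=8; c'=1/8, d'=1
row 2: denom=6−1·1/8=47/8; d'=(-3−1·1)/(47/8)=-32/47
row 3: denom=8−2·16/47=344/47; d'=(3−2·-32/47)/(344/47)=205/344
back: M3=205/344
back: M2=-32/47−16/47·205/344=-38/43
back: M1=1−1/8·-38/43=191/172
M: M0=0, M1=191/172, M2=-38/43, M3=205/344, M4=0
seg 0: a=2, c=M0/2=0, d=(M1−M0)/(6·3)=191/3096, b=Δ0−h0·(2M0+M1)/6=-917/1032
seg 1: a=1, c=M1/2=191/344, d=(M2−M1)/(6·1)=-343/1032, b=Δ1−h1·(2M1+M2)/6=401/516
seg 2: a=2, c=M2/2=-19/43, d=(M3−M2)/(6·2)=509/4128, b=Δ2−h2·(2M2+M3)/6=919/1032
seg 3: a=3, c=M3/2=205/688, d=(M4−M3)/(6·2)=-205/4128, b=Δ3−h3·(2M3+M4)/6=311/516
t_q=15/4 → seg 1, τ=3/4; S=1+401/516·τ+191/344·τ²+-343/1032·τ³=38637/22016

  seg 0: a=2 b=-917/1032 c=0 d=191/3096
  seg 1: a=1 b=401/516 c=191/344 d=-343/1032
  seg 2: a=2 b=919/1032 c=-19/43 d=509/4128
  seg 3: a=3 b=311/516 c=205/688 d=-205/4128
S(15/4) = 38637/22016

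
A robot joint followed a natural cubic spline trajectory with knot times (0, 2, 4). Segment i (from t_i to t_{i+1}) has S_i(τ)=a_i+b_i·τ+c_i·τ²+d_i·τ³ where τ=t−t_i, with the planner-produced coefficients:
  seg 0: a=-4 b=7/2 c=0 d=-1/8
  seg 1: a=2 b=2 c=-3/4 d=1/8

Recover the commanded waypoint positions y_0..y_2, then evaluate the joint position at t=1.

y_0=-4 y_1=2 y_2=4
S(1) = -5/8

y_0 = S_0(0) = a_0 = -4
y_1 = S_1(0) = a_1 = 2
y_2 = S_1(2) = 4
t_q=1 is in segment 0 (τ=1); S_0(τ)=-5/8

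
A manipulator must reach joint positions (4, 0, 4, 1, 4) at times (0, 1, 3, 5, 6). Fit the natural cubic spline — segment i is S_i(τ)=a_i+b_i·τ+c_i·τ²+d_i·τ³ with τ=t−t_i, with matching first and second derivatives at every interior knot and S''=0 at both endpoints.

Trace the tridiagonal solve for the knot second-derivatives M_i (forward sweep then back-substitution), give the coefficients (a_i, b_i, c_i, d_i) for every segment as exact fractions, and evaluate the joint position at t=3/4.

Δ: Δ0=-4, Δ1=2, Δ2=-3/2, Δ3=3
row 1: diag=6, rhs=36; c'=1/3, d'=6
row 2: denom=8−2·1/3=22/3; d'=(-21−2·6)/(22/3)=-9/2
row 3: denom=6−2·3/11=60/11; d'=(27−2·-9/2)/(60/11)=33/5
back: M3=33/5
back: M2=-9/2−3/11·33/5=-63/10
back: M1=6−1/3·-63/10=81/10
M: M0=0, M1=81/10, M2=-63/10, M3=33/5, M4=0
seg 0: a=4, c=M0/2=0, d=(M1−M0)/(6·1)=27/20, b=Δ0−h0·(2M0+M1)/6=-107/20
seg 1: a=0, c=M1/2=81/20, d=(M2−M1)/(6·2)=-6/5, b=Δ1−h1·(2M1+M2)/6=-13/10
seg 2: a=4, c=M2/2=-63/20, d=(M3−M2)/(6·2)=43/40, b=Δ2−h2·(2M2+M3)/6=1/2
seg 3: a=1, c=M3/2=33/10, d=(M4−M3)/(6·1)=-11/10, b=Δ3−h3·(2M3+M4)/6=4/5
t_q=3/4 → seg 0, τ=3/4; S=4+-107/20·τ+0·τ²+27/20·τ³=713/1280

  seg 0: a=4 b=-107/20 c=0 d=27/20
  seg 1: a=0 b=-13/10 c=81/20 d=-6/5
  seg 2: a=4 b=1/2 c=-63/20 d=43/40
  seg 3: a=1 b=4/5 c=33/10 d=-11/10
S(3/4) = 713/1280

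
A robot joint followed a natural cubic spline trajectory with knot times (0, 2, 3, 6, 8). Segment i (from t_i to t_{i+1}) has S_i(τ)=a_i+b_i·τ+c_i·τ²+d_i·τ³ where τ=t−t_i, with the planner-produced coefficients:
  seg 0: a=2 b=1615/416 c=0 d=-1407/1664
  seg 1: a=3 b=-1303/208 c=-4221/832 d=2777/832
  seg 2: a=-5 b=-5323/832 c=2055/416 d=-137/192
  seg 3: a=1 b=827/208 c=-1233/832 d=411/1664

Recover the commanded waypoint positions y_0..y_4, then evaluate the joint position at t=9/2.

y_0 = S_0(0) = a_0 = 2
y_1 = S_1(0) = a_1 = 3
y_2 = S_2(0) = a_2 = -5
y_3 = S_3(0) = a_3 = 1
y_4 = S_3(2) = 5
t_q=9/2 is in segment 2 (τ=3/2); S_2(τ)=-39205/6656

y_0=2 y_1=3 y_2=-5 y_3=1 y_4=5
S(9/2) = -39205/6656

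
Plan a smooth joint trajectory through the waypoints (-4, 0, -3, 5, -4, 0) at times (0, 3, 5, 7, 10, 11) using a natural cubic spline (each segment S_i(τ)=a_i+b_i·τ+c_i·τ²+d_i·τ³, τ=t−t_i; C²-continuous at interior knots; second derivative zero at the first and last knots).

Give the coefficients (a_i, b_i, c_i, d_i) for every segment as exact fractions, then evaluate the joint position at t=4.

Δ: Δ0=4/3, Δ1=-3/2, Δ2=4, Δ3=-3, Δ4=4
row 1: diag=10, rhs=-17; c'=1/5, d'=-17/10
row 2: denom=8−2·1/5=38/5; d'=(33−2·-17/10)/(38/5)=91/19
row 3: denom=10−2·5/19=180/19; d'=(-42−2·91/19)/(180/19)=-49/9
row 4: denom=8−3·19/60=141/20; d'=(42−3·-49/9)/(141/20)=3500/423
back: M4=3500/423
back: M3=-49/9−19/60·3500/423=-10234/1269
back: M2=91/19−5/19·-10234/1269=8771/1269
back: M1=-17/10−1/5·8771/1269=-7823/2538
M: M0=0, M1=-7823/2538, M2=8771/1269, M3=-10234/1269, M4=3500/423, M5=0
seg 0: a=-4, c=M0/2=0, d=(M1−M0)/(6·3)=-7823/45684, b=Δ0−h0·(2M0+M1)/6=14591/5076
seg 1: a=0, c=M1/2=-7823/5076, d=(M2−M1)/(6·2)=8455/10152, b=Δ1−h1·(2M1+M2)/6=-4439/2538
seg 2: a=-3, c=M2/2=8771/2538, d=(M3−M2)/(6·2)=-6335/5076, b=Δ2−h2·(2M2+M3)/6=880/423
seg 3: a=5, c=M3/2=-5117/1269, d=(M4−M3)/(6·3)=10367/11421, b=Δ3−h3·(2M3+M4)/6=1177/1269
seg 4: a=-4, c=M4/2=1750/423, d=(M5−M4)/(6·1)=-1750/1269, b=Δ4−h4·(2M4+M5)/6=1576/1269
t_q=4 → seg 1, τ=1; S=0+-4439/2538·τ+-7823/5076·τ²+8455/10152·τ³=-24947/10152

  seg 0: a=-4 b=14591/5076 c=0 d=-7823/45684
  seg 1: a=0 b=-4439/2538 c=-7823/5076 d=8455/10152
  seg 2: a=-3 b=880/423 c=8771/2538 d=-6335/5076
  seg 3: a=5 b=1177/1269 c=-5117/1269 d=10367/11421
  seg 4: a=-4 b=1576/1269 c=1750/423 d=-1750/1269
S(4) = -24947/10152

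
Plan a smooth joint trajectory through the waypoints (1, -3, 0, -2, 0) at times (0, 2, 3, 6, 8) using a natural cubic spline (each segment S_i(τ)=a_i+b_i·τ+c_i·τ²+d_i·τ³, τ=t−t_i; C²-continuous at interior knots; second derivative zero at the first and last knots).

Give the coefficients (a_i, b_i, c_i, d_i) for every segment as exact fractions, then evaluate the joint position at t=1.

Δ: Δ0=-2, Δ1=3, Δ2=-2/3, Δ3=1
row 1: diag=6, rhs=30; c'=1/6, d'=5
row 2: denom=8−1·1/6=47/6; d'=(-22−1·5)/(47/6)=-162/47
row 3: denom=10−3·18/47=416/47; d'=(10−3·-162/47)/(416/47)=239/104
back: M3=239/104
back: M2=-162/47−18/47·239/104=-225/52
back: M1=5−1/6·-225/52=595/104
M: M0=0, M1=595/104, M2=-225/52, M3=239/104, M4=0
seg 0: a=1, c=M0/2=0, d=(M1−M0)/(6·2)=595/1248, b=Δ0−h0·(2M0+M1)/6=-1219/312
seg 1: a=-3, c=M1/2=595/208, d=(M2−M1)/(6·1)=-1045/624, b=Δ1−h1·(2M1+M2)/6=283/156
seg 2: a=0, c=M2/2=-225/104, d=(M3−M2)/(6·3)=53/144, b=Δ2−h2·(2M2+M3)/6=1567/624
seg 3: a=-2, c=M3/2=239/208, d=(M4−M3)/(6·2)=-239/1248, b=Δ3−h3·(2M3+M4)/6=-83/156
t_q=1 → seg 0, τ=1; S=1+-1219/312·τ+0·τ²+595/1248·τ³=-1011/416

  seg 0: a=1 b=-1219/312 c=0 d=595/1248
  seg 1: a=-3 b=283/156 c=595/208 d=-1045/624
  seg 2: a=0 b=1567/624 c=-225/104 d=53/144
  seg 3: a=-2 b=-83/156 c=239/208 d=-239/1248
S(1) = -1011/416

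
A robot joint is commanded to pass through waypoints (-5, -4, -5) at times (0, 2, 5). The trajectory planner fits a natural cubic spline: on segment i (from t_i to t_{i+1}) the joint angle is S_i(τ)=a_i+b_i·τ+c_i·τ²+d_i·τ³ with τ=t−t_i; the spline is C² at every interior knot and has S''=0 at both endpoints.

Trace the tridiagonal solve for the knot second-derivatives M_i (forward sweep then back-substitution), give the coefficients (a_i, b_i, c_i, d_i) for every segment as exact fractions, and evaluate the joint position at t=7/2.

Δ: Δ0=1/2, Δ1=-1/3
row 1: diag=10, rhs=-5; c'=3/10, d'=-1/2
back: M1=-1/2
M: M0=0, M1=-1/2, M2=0
seg 0: a=-5, c=M0/2=0, d=(M1−M0)/(6·2)=-1/24, b=Δ0−h0·(2M0+M1)/6=2/3
seg 1: a=-4, c=M1/2=-1/4, d=(M2−M1)/(6·3)=1/36, b=Δ1−h1·(2M1+M2)/6=1/6
t_q=7/2 → seg 1, τ=3/2; S=-4+1/6·τ+-1/4·τ²+1/36·τ³=-135/32

  seg 0: a=-5 b=2/3 c=0 d=-1/24
  seg 1: a=-4 b=1/6 c=-1/4 d=1/36
S(7/2) = -135/32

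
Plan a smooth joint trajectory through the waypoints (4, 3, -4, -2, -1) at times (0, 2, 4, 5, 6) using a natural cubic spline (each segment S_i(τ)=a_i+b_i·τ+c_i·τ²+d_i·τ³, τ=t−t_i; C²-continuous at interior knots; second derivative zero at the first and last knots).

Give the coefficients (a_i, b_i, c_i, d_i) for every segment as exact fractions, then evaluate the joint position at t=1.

  seg 0: a=4 b=73/84 c=0 d=-115/336
  seg 1: a=3 b=-68/21 c=-115/56 d=323/336
  seg 2: a=-4 b=1/12 c=26/7 d=-151/84
  seg 3: a=-2 b=89/42 c=-47/28 d=47/84
S(1) = 507/112

Δ: Δ0=-1/2, Δ1=-7/2, Δ2=2, Δ3=1
row 1: diag=8, rhs=-18; c'=1/4, d'=-9/4
row 2: denom=6−2·1/4=11/2; d'=(33−2·-9/4)/(11/2)=75/11
row 3: denom=4−1·2/11=42/11; d'=(-6−1·75/11)/(42/11)=-47/14
back: M3=-47/14
back: M2=75/11−2/11·-47/14=52/7
back: M1=-9/4−1/4·52/7=-115/28
M: M0=0, M1=-115/28, M2=52/7, M3=-47/14, M4=0
seg 0: a=4, c=M0/2=0, d=(M1−M0)/(6·2)=-115/336, b=Δ0−h0·(2M0+M1)/6=73/84
seg 1: a=3, c=M1/2=-115/56, d=(M2−M1)/(6·2)=323/336, b=Δ1−h1·(2M1+M2)/6=-68/21
seg 2: a=-4, c=M2/2=26/7, d=(M3−M2)/(6·1)=-151/84, b=Δ2−h2·(2M2+M3)/6=1/12
seg 3: a=-2, c=M3/2=-47/28, d=(M4−M3)/(6·1)=47/84, b=Δ3−h3·(2M3+M4)/6=89/42
t_q=1 → seg 0, τ=1; S=4+73/84·τ+0·τ²+-115/336·τ³=507/112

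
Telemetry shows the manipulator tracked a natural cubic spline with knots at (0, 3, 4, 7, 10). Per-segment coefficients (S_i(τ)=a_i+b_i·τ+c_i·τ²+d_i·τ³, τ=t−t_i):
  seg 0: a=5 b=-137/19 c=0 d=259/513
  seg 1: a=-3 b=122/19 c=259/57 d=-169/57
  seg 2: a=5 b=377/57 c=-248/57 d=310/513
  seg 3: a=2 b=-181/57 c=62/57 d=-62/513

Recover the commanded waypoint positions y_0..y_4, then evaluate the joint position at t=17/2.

y_0 = S_0(0) = a_0 = 5
y_1 = S_1(0) = a_1 = -3
y_2 = S_2(0) = a_2 = 5
y_3 = S_3(0) = a_3 = 2
y_4 = S_3(3) = -1
t_q=17/2 is in segment 3 (τ=3/2); S_3(τ)=-55/76

y_0=5 y_1=-3 y_2=5 y_3=2 y_4=-1
S(17/2) = -55/76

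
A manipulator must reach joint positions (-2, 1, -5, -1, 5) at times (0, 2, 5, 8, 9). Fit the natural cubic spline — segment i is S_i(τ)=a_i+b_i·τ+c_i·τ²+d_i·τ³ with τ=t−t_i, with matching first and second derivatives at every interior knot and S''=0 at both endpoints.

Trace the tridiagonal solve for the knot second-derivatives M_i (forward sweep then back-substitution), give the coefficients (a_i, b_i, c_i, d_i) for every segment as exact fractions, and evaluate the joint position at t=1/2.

Δ: Δ0=3/2, Δ1=-2, Δ2=4/3, Δ3=6
row 1: diag=10, rhs=-21; c'=3/10, d'=-21/10
row 2: denom=12−3·3/10=111/10; d'=(20−3·-21/10)/(111/10)=263/111
row 3: denom=8−3·10/37=266/37; d'=(28−3·263/111)/(266/37)=773/266
back: M3=773/266
back: M2=263/111−10/37·773/266=632/399
back: M1=-21/10−3/10·632/399=-685/266
M: M0=0, M1=-685/266, M2=632/399, M3=773/266, M4=0
seg 0: a=-2, c=M0/2=0, d=(M1−M0)/(6·2)=-685/3192, b=Δ0−h0·(2M0+M1)/6=941/399
seg 1: a=1, c=M1/2=-685/532, d=(M2−M1)/(6·3)=3319/14364, b=Δ1−h1·(2M1+M2)/6=-173/798
seg 2: a=-5, c=M2/2=316/399, d=(M3−M2)/(6·3)=1055/14364, b=Δ2−h2·(2M2+M3)/6=-2719/1596
seg 3: a=-1, c=M3/2=773/532, d=(M4−M3)/(6·1)=-773/1596, b=Δ3−h3·(2M3+M4)/6=4015/798
t_q=1/2 → seg 0, τ=1/2; S=-2+941/399·τ+0·τ²+-685/3192·τ³=-7215/8512

  seg 0: a=-2 b=941/399 c=0 d=-685/3192
  seg 1: a=1 b=-173/798 c=-685/532 d=3319/14364
  seg 2: a=-5 b=-2719/1596 c=316/399 d=1055/14364
  seg 3: a=-1 b=4015/798 c=773/532 d=-773/1596
S(1/2) = -7215/8512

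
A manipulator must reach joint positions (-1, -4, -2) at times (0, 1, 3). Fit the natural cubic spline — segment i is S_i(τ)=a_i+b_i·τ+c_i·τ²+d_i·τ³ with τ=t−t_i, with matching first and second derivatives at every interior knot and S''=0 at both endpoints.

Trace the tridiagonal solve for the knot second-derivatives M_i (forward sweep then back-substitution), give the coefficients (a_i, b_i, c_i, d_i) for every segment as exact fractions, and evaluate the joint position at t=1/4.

  seg 0: a=-1 b=-11/3 c=0 d=2/3
  seg 1: a=-4 b=-5/3 c=2 d=-1/3
S(1/4) = -61/32

Δ: Δ0=-3, Δ1=1
row 1: diag=6, rhs=24; c'=1/3, d'=4
back: M1=4
M: M0=0, M1=4, M2=0
seg 0: a=-1, c=M0/2=0, d=(M1−M0)/(6·1)=2/3, b=Δ0−h0·(2M0+M1)/6=-11/3
seg 1: a=-4, c=M1/2=2, d=(M2−M1)/(6·2)=-1/3, b=Δ1−h1·(2M1+M2)/6=-5/3
t_q=1/4 → seg 0, τ=1/4; S=-1+-11/3·τ+0·τ²+2/3·τ³=-61/32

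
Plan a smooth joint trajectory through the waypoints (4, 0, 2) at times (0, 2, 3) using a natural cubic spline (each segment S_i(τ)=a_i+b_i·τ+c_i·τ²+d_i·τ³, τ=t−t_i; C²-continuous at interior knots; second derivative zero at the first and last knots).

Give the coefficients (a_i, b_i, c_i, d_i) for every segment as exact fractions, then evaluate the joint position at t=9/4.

  seg 0: a=4 b=-10/3 c=0 d=1/3
  seg 1: a=0 b=2/3 c=2 d=-2/3
S(9/4) = 9/32

Δ: Δ0=-2, Δ1=2
row 1: diag=6, rhs=24; c'=1/6, d'=4
back: M1=4
M: M0=0, M1=4, M2=0
seg 0: a=4, c=M0/2=0, d=(M1−M0)/(6·2)=1/3, b=Δ0−h0·(2M0+M1)/6=-10/3
seg 1: a=0, c=M1/2=2, d=(M2−M1)/(6·1)=-2/3, b=Δ1−h1·(2M1+M2)/6=2/3
t_q=9/4 → seg 1, τ=1/4; S=0+2/3·τ+2·τ²+-2/3·τ³=9/32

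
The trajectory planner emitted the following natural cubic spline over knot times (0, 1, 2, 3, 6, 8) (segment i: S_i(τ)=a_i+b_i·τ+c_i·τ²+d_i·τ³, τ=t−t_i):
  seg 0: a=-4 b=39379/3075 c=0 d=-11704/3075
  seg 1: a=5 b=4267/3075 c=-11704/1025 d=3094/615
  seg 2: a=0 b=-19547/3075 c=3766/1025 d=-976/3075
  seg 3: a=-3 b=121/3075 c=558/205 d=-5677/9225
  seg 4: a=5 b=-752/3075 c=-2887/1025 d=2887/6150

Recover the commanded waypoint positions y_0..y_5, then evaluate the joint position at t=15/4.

y_0 = S_0(0) = a_0 = -4
y_1 = S_1(0) = a_1 = 5
y_2 = S_2(0) = a_2 = 0
y_3 = S_3(0) = a_3 = -3
y_4 = S_4(0) = a_4 = 5
y_5 = S_4(2) = -3
t_q=15/4 is in segment 3 (τ=3/4); S_3(τ)=-22291/13120

y_0=-4 y_1=5 y_2=0 y_3=-3 y_4=5 y_5=-3
S(15/4) = -22291/13120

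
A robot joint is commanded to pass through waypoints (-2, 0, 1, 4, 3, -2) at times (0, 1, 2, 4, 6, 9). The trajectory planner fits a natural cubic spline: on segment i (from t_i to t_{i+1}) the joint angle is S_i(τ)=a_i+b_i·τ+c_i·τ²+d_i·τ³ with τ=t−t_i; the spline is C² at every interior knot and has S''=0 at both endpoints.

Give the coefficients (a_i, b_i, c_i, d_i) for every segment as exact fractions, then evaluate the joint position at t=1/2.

  seg 0: a=-2 b=2749/1191 c=0 d=-367/1191
  seg 1: a=0 b=1648/1191 c=-367/397 d=644/1191
  seg 2: a=1 b=1378/1191 c=277/397 d=-2507/9528
  seg 3: a=4 b=1883/2382 c=-1399/1588 d=1123/9528
  seg 4: a=3 b=-1571/1191 c=-69/397 d=23/1191
S(1/2) = -2809/3176

Δ: Δ0=2, Δ1=1, Δ2=3/2, Δ3=-1/2, Δ4=-5/3
row 1: diag=4, rhs=-6; c'=1/4, d'=-3/2
row 2: denom=6−1·1/4=23/4; d'=(3−1·-3/2)/(23/4)=18/23
row 3: denom=8−2·8/23=168/23; d'=(-12−2·18/23)/(168/23)=-13/7
row 4: denom=10−2·23/84=397/42; d'=(-7−2·-13/7)/(397/42)=-138/397
back: M4=-138/397
back: M3=-13/7−23/84·-138/397=-1399/794
back: M2=18/23−8/23·-1399/794=554/397
back: M1=-3/2−1/4·554/397=-734/397
M: M0=0, M1=-734/397, M2=554/397, M3=-1399/794, M4=-138/397, M5=0
seg 0: a=-2, c=M0/2=0, d=(M1−M0)/(6·1)=-367/1191, b=Δ0−h0·(2M0+M1)/6=2749/1191
seg 1: a=0, c=M1/2=-367/397, d=(M2−M1)/(6·1)=644/1191, b=Δ1−h1·(2M1+M2)/6=1648/1191
seg 2: a=1, c=M2/2=277/397, d=(M3−M2)/(6·2)=-2507/9528, b=Δ2−h2·(2M2+M3)/6=1378/1191
seg 3: a=4, c=M3/2=-1399/1588, d=(M4−M3)/(6·2)=1123/9528, b=Δ3−h3·(2M3+M4)/6=1883/2382
seg 4: a=3, c=M4/2=-69/397, d=(M5−M4)/(6·3)=23/1191, b=Δ4−h4·(2M4+M5)/6=-1571/1191
t_q=1/2 → seg 0, τ=1/2; S=-2+2749/1191·τ+0·τ²+-367/1191·τ³=-2809/3176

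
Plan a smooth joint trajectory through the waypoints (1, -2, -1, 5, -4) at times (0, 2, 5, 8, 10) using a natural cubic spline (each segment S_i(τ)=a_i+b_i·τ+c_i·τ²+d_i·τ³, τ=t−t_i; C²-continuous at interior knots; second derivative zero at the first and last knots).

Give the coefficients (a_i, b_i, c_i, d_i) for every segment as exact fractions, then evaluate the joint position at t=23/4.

Δ: Δ0=-3/2, Δ1=1/3, Δ2=2, Δ3=-9/2
row 1: diag=10, rhs=11; c'=3/10, d'=11/10
row 2: denom=12−3·3/10=111/10; d'=(10−3·11/10)/(111/10)=67/111
row 3: denom=10−3·10/37=340/37; d'=(-39−3·67/111)/(340/37)=-151/34
back: M3=-151/34
back: M2=67/111−10/37·-151/34=92/51
back: M1=11/10−3/10·92/51=19/34
M: M0=0, M1=19/34, M2=92/51, M3=-151/34, M4=0
seg 0: a=1, c=M0/2=0, d=(M1−M0)/(6·2)=19/408, b=Δ0−h0·(2M0+M1)/6=-86/51
seg 1: a=-2, c=M1/2=19/68, d=(M2−M1)/(6·3)=127/1836, b=Δ1−h1·(2M1+M2)/6=-115/102
seg 2: a=-1, c=M2/2=46/51, d=(M3−M2)/(6·3)=-637/1836, b=Δ2−h2·(2M2+M3)/6=29/12
seg 3: a=5, c=M3/2=-151/68, d=(M4−M3)/(6·2)=151/408, b=Δ3−h3·(2M3+M4)/6=-157/102
t_q=23/4 → seg 2, τ=3/4; S=-1+29/12·τ+46/51·τ²+-637/1836·τ³=5107/4352

  seg 0: a=1 b=-86/51 c=0 d=19/408
  seg 1: a=-2 b=-115/102 c=19/68 d=127/1836
  seg 2: a=-1 b=29/12 c=46/51 d=-637/1836
  seg 3: a=5 b=-157/102 c=-151/68 d=151/408
S(23/4) = 5107/4352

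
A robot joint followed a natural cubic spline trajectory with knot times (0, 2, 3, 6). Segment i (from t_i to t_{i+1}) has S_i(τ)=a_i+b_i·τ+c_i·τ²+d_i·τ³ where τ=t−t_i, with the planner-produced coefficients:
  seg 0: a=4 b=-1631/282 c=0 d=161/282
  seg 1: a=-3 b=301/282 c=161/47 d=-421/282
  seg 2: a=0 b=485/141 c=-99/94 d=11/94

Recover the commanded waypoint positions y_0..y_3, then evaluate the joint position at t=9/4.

y_0 = S_0(0) = a_0 = 4
y_1 = S_1(0) = a_1 = -3
y_2 = S_2(0) = a_2 = 0
y_3 = S_2(3) = 4
t_q=9/4 is in segment 1 (τ=1/4); S_1(τ)=-15295/6016

y_0=4 y_1=-3 y_2=0 y_3=4
S(9/4) = -15295/6016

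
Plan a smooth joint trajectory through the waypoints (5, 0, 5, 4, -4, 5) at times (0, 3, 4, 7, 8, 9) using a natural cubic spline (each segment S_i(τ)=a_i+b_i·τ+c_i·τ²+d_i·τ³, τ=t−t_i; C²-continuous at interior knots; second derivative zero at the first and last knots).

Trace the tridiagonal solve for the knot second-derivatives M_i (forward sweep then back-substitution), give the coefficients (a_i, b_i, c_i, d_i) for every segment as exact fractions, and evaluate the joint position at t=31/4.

  seg 0: a=5 b=-7082/1665 c=0 d=4307/14985
  seg 1: a=0 b=5839/1665 c=4307/1665 d=-607/555
  seg 2: a=5 b=1798/333 c=-1156/1665 d=-6077/14985
  seg 3: a=4 b=-16177/1665 c=-2411/555 d=2018/333
  seg 4: a=-4 b=-373/1665 c=7679/555 d=-7679/1665
S(31/4) = -56369/17760

Δ: Δ0=-5/3, Δ1=5, Δ2=-1/3, Δ3=-8, Δ4=9
row 1: diag=8, rhs=40; c'=1/8, d'=5
row 2: denom=8−1·1/8=63/8; d'=(-32−1·5)/(63/8)=-296/63
row 3: denom=8−3·8/21=48/7; d'=(-46−3·-296/63)/(48/7)=-335/72
row 4: denom=4−1·7/48=185/48; d'=(102−1·-335/72)/(185/48)=15358/555
back: M4=15358/555
back: M3=-335/72−7/48·15358/555=-4822/555
back: M2=-296/63−8/21·-4822/555=-2312/1665
back: M1=5−1/8·-2312/1665=8614/1665
M: M0=0, M1=8614/1665, M2=-2312/1665, M3=-4822/555, M4=15358/555, M5=0
seg 0: a=5, c=M0/2=0, d=(M1−M0)/(6·3)=4307/14985, b=Δ0−h0·(2M0+M1)/6=-7082/1665
seg 1: a=0, c=M1/2=4307/1665, d=(M2−M1)/(6·1)=-607/555, b=Δ1−h1·(2M1+M2)/6=5839/1665
seg 2: a=5, c=M2/2=-1156/1665, d=(M3−M2)/(6·3)=-6077/14985, b=Δ2−h2·(2M2+M3)/6=1798/333
seg 3: a=4, c=M3/2=-2411/555, d=(M4−M3)/(6·1)=2018/333, b=Δ3−h3·(2M3+M4)/6=-16177/1665
seg 4: a=-4, c=M4/2=7679/555, d=(M5−M4)/(6·1)=-7679/1665, b=Δ4−h4·(2M4+M5)/6=-373/1665
t_q=31/4 → seg 3, τ=3/4; S=4+-16177/1665·τ+-2411/555·τ²+2018/333·τ³=-56369/17760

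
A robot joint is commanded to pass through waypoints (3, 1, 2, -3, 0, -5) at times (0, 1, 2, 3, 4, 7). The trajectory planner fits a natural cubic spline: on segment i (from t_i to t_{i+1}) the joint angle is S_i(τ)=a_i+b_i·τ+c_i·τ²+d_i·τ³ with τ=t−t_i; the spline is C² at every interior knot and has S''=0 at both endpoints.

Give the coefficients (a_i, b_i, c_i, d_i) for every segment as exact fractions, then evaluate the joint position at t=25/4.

  seg 0: a=3 b=-4406/1299 c=0 d=1808/1299
  seg 1: a=1 b=1018/1299 c=1808/433 d=-5143/1299
  seg 2: a=2 b=-3563/1299 c=-3335/433 d=7073/1299
  seg 3: a=-3 b=-2354/1299 c=3738/433 d=-4963/1299
  seg 4: a=0 b=5185/1299 c=-1225/433 d=1225/3897
S(25/4) = -48795/27712

Δ: Δ0=-2, Δ1=1, Δ2=-5, Δ3=3, Δ4=-5/3
row 1: diag=4, rhs=18; c'=1/4, d'=9/2
row 2: denom=4−1·1/4=15/4; d'=(-36−1·9/2)/(15/4)=-54/5
row 3: denom=4−1·4/15=56/15; d'=(48−1·-54/5)/(56/15)=63/4
row 4: denom=8−1·15/56=433/56; d'=(-28−1·63/4)/(433/56)=-2450/433
back: M4=-2450/433
back: M3=63/4−15/56·-2450/433=7476/433
back: M2=-54/5−4/15·7476/433=-6670/433
back: M1=9/2−1/4·-6670/433=3616/433
M: M0=0, M1=3616/433, M2=-6670/433, M3=7476/433, M4=-2450/433, M5=0
seg 0: a=3, c=M0/2=0, d=(M1−M0)/(6·1)=1808/1299, b=Δ0−h0·(2M0+M1)/6=-4406/1299
seg 1: a=1, c=M1/2=1808/433, d=(M2−M1)/(6·1)=-5143/1299, b=Δ1−h1·(2M1+M2)/6=1018/1299
seg 2: a=2, c=M2/2=-3335/433, d=(M3−M2)/(6·1)=7073/1299, b=Δ2−h2·(2M2+M3)/6=-3563/1299
seg 3: a=-3, c=M3/2=3738/433, d=(M4−M3)/(6·1)=-4963/1299, b=Δ3−h3·(2M3+M4)/6=-2354/1299
seg 4: a=0, c=M4/2=-1225/433, d=(M5−M4)/(6·3)=1225/3897, b=Δ4−h4·(2M4+M5)/6=5185/1299
t_q=25/4 → seg 4, τ=9/4; S=0+5185/1299·τ+-1225/433·τ²+1225/3897·τ³=-48795/27712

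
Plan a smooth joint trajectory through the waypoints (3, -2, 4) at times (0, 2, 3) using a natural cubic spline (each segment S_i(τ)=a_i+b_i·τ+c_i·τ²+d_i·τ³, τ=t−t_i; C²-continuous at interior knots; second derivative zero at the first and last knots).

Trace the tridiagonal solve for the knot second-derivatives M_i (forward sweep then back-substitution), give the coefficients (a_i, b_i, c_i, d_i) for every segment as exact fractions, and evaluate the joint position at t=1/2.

Δ: Δ0=-5/2, Δ1=6
row 1: diag=6, rhs=51; c'=1/6, d'=17/2
back: M1=17/2
M: M0=0, M1=17/2, M2=0
seg 0: a=3, c=M0/2=0, d=(M1−M0)/(6·2)=17/24, b=Δ0−h0·(2M0+M1)/6=-16/3
seg 1: a=-2, c=M1/2=17/4, d=(M2−M1)/(6·1)=-17/12, b=Δ1−h1·(2M1+M2)/6=19/6
t_q=1/2 → seg 0, τ=1/2; S=3+-16/3·τ+0·τ²+17/24·τ³=27/64

  seg 0: a=3 b=-16/3 c=0 d=17/24
  seg 1: a=-2 b=19/6 c=17/4 d=-17/12
S(1/2) = 27/64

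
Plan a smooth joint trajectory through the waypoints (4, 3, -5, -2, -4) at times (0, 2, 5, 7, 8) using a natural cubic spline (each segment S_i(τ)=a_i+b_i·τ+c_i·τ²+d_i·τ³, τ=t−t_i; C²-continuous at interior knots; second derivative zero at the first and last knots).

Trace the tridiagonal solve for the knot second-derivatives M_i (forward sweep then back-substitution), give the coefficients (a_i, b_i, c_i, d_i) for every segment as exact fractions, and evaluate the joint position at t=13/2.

  seg 0: a=4 b=545/1518 c=0 d=-163/759
  seg 1: a=3 b=-3367/1518 c=-326/253 d=1729/4554
  seg 2: a=-5 b=229/759 c=1077/506 d=-4643/6072
  seg 3: a=-2 b=-547/1518 c=-2489/1012 d=2489/3036
S(13/2) = -37875/16192

Δ: Δ0=-1/2, Δ1=-8/3, Δ2=3/2, Δ3=-2
row 1: diag=10, rhs=-13; c'=3/10, d'=-13/10
row 2: denom=10−3·3/10=91/10; d'=(25−3·-13/10)/(91/10)=289/91
row 3: denom=6−2·20/91=506/91; d'=(-21−2·289/91)/(506/91)=-2489/506
back: M3=-2489/506
back: M2=289/91−20/91·-2489/506=1077/253
back: M1=-13/10−3/10·1077/253=-652/253
M: M0=0, M1=-652/253, M2=1077/253, M3=-2489/506, M4=0
seg 0: a=4, c=M0/2=0, d=(M1−M0)/(6·2)=-163/759, b=Δ0−h0·(2M0+M1)/6=545/1518
seg 1: a=3, c=M1/2=-326/253, d=(M2−M1)/(6·3)=1729/4554, b=Δ1−h1·(2M1+M2)/6=-3367/1518
seg 2: a=-5, c=M2/2=1077/506, d=(M3−M2)/(6·2)=-4643/6072, b=Δ2−h2·(2M2+M3)/6=229/759
seg 3: a=-2, c=M3/2=-2489/1012, d=(M4−M3)/(6·1)=2489/3036, b=Δ3−h3·(2M3+M4)/6=-547/1518
t_q=13/2 → seg 2, τ=3/2; S=-5+229/759·τ+1077/506·τ²+-4643/6072·τ³=-37875/16192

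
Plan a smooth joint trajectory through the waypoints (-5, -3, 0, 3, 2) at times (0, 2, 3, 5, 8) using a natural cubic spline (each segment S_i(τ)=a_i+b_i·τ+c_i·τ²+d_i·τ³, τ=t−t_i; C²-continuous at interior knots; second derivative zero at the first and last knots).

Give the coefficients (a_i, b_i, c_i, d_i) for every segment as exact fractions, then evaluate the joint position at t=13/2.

Δ: Δ0=1, Δ1=3, Δ2=3/2, Δ3=-1/3
row 1: diag=6, rhs=12; c'=1/6, d'=2
row 2: denom=6−1·1/6=35/6; d'=(-9−1·2)/(35/6)=-66/35
row 3: denom=10−2·12/35=326/35; d'=(-11−2·-66/35)/(326/35)=-253/326
back: M3=-253/326
back: M2=-66/35−12/35·-253/326=-264/163
back: M1=2−1/6·-264/163=370/163
M: M0=0, M1=370/163, M2=-264/163, M3=-253/326, M4=0
seg 0: a=-5, c=M0/2=0, d=(M1−M0)/(6·2)=185/978, b=Δ0−h0·(2M0+M1)/6=119/489
seg 1: a=-3, c=M1/2=185/163, d=(M2−M1)/(6·1)=-317/489, b=Δ1−h1·(2M1+M2)/6=1229/489
seg 2: a=0, c=M2/2=-132/163, d=(M3−M2)/(6·2)=275/3912, b=Δ2−h2·(2M2+M3)/6=1388/489
seg 3: a=3, c=M3/2=-253/652, d=(M4−M3)/(6·3)=253/5868, b=Δ3−h3·(2M3+M4)/6=433/978
t_q=13/2 → seg 3, τ=3/2; S=3+433/978·τ+-253/652·τ²+253/5868·τ³=15317/5216

  seg 0: a=-5 b=119/489 c=0 d=185/978
  seg 1: a=-3 b=1229/489 c=185/163 d=-317/489
  seg 2: a=0 b=1388/489 c=-132/163 d=275/3912
  seg 3: a=3 b=433/978 c=-253/652 d=253/5868
S(13/2) = 15317/5216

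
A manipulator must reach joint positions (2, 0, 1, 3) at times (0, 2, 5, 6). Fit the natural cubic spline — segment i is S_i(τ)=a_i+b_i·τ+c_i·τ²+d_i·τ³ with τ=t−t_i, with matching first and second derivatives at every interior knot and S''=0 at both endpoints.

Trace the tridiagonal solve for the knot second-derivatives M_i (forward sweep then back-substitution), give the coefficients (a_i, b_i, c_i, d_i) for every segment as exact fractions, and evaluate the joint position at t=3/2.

  seg 0: a=2 b=-247/213 c=0 d=17/426
  seg 1: a=0 b=-145/213 c=17/71 d=7/213
  seg 2: a=1 b=350/213 c=38/71 d=-38/213
S(3/2) = 449/1136

Δ: Δ0=-1, Δ1=1/3, Δ2=2
row 1: diag=10, rhs=8; c'=3/10, d'=4/5
row 2: denom=8−3·3/10=71/10; d'=(10−3·4/5)/(71/10)=76/71
back: M2=76/71
back: M1=4/5−3/10·76/71=34/71
M: M0=0, M1=34/71, M2=76/71, M3=0
seg 0: a=2, c=M0/2=0, d=(M1−M0)/(6·2)=17/426, b=Δ0−h0·(2M0+M1)/6=-247/213
seg 1: a=0, c=M1/2=17/71, d=(M2−M1)/(6·3)=7/213, b=Δ1−h1·(2M1+M2)/6=-145/213
seg 2: a=1, c=M2/2=38/71, d=(M3−M2)/(6·1)=-38/213, b=Δ2−h2·(2M2+M3)/6=350/213
t_q=3/2 → seg 0, τ=3/2; S=2+-247/213·τ+0·τ²+17/426·τ³=449/1136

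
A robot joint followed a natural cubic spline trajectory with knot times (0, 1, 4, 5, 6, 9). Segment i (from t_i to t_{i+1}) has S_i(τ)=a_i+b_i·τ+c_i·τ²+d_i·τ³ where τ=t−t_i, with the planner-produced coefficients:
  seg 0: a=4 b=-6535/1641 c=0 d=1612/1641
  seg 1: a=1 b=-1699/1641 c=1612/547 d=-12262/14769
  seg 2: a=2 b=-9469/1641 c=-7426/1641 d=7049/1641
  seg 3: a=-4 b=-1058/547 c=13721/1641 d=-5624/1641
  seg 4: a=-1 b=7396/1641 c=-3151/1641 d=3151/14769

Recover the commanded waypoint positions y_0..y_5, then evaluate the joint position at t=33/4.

y_0=4 y_1=1 y_2=2 y_3=-4 y_4=-1 y_5=1
S(33/4) = 64769/35008

y_0 = S_0(0) = a_0 = 4
y_1 = S_1(0) = a_1 = 1
y_2 = S_2(0) = a_2 = 2
y_3 = S_3(0) = a_3 = -4
y_4 = S_4(0) = a_4 = -1
y_5 = S_4(3) = 1
t_q=33/4 is in segment 4 (τ=9/4); S_4(τ)=64769/35008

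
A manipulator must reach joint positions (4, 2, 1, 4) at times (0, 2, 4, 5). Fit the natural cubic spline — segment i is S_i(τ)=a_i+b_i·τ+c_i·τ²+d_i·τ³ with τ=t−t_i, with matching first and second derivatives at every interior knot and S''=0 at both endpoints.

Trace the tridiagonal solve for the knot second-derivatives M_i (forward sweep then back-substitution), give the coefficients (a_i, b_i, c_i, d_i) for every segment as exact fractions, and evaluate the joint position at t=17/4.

  seg 0: a=4 b=-9/11 c=0 d=-1/22
  seg 1: a=2 b=-15/11 c=-3/11 d=31/88
  seg 2: a=1 b=39/22 c=81/44 d=-27/44
S(17/4) = 4361/2816

Δ: Δ0=-1, Δ1=-1/2, Δ2=3
row 1: diag=8, rhs=3; c'=1/4, d'=3/8
row 2: denom=6−2·1/4=11/2; d'=(21−2·3/8)/(11/2)=81/22
back: M2=81/22
back: M1=3/8−1/4·81/22=-6/11
M: M0=0, M1=-6/11, M2=81/22, M3=0
seg 0: a=4, c=M0/2=0, d=(M1−M0)/(6·2)=-1/22, b=Δ0−h0·(2M0+M1)/6=-9/11
seg 1: a=2, c=M1/2=-3/11, d=(M2−M1)/(6·2)=31/88, b=Δ1−h1·(2M1+M2)/6=-15/11
seg 2: a=1, c=M2/2=81/44, d=(M3−M2)/(6·1)=-27/44, b=Δ2−h2·(2M2+M3)/6=39/22
t_q=17/4 → seg 2, τ=1/4; S=1+39/22·τ+81/44·τ²+-27/44·τ³=4361/2816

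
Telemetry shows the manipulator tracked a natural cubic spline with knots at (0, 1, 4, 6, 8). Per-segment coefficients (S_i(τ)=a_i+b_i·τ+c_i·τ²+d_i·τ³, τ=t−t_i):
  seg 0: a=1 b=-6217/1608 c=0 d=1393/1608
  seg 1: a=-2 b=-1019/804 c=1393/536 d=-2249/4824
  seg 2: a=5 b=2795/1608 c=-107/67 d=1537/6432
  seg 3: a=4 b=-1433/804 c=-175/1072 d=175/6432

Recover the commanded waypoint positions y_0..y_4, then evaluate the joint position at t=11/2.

y_0=1 y_1=-2 y_2=5 y_3=4 y_4=0
S(11/2) = 82681/17152

y_0 = S_0(0) = a_0 = 1
y_1 = S_1(0) = a_1 = -2
y_2 = S_2(0) = a_2 = 5
y_3 = S_3(0) = a_3 = 4
y_4 = S_3(2) = 0
t_q=11/2 is in segment 2 (τ=3/2); S_2(τ)=82681/17152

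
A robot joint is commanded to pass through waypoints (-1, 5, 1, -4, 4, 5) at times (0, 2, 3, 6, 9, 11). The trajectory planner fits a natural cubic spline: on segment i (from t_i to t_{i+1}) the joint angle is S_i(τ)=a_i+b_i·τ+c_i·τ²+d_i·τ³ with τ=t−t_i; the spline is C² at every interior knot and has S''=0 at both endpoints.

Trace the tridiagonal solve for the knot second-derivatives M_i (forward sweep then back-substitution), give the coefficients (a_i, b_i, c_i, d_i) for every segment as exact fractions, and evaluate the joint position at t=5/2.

Δ: Δ0=3, Δ1=-4, Δ2=-5/3, Δ3=8/3, Δ4=1/2
row 1: diag=6, rhs=-42; c'=1/6, d'=-7
row 2: denom=8−1·1/6=47/6; d'=(14−1·-7)/(47/6)=126/47
row 3: denom=12−3·18/47=510/47; d'=(26−3·126/47)/(510/47)=422/255
row 4: denom=10−3·47/170=1559/170; d'=(-13−3·422/255)/(1559/170)=-3054/1559
back: M4=-3054/1559
back: M3=422/255−47/170·-3054/1559=10273/4677
back: M2=126/47−18/47·10273/4677=2868/1559
back: M1=-7−1/6·2868/1559=-11391/1559
M: M0=0, M1=-11391/1559, M2=2868/1559, M3=10273/4677, M4=-3054/1559, M5=0
seg 0: a=-1, c=M0/2=0, d=(M1−M0)/(6·2)=-3797/6236, b=Δ0−h0·(2M0+M1)/6=8474/1559
seg 1: a=5, c=M1/2=-11391/3118, d=(M2−M1)/(6·1)=4753/3118, b=Δ1−h1·(2M1+M2)/6=-2917/1559
seg 2: a=1, c=M2/2=1434/1559, d=(M3−M2)/(6·3)=1669/84186, b=Δ2−h2·(2M2+M3)/6=-14357/3118
seg 3: a=-4, c=M3/2=10273/9354, d=(M4−M3)/(6·3)=-19435/84186, b=Δ3−h3·(2M3+M4)/6=2260/1559
seg 4: a=4, c=M4/2=-1527/1559, d=(M5−M4)/(6·2)=509/3118, b=Δ4−h4·(2M4+M5)/6=5631/3118
t_q=5/2 → seg 1, τ=1/2; S=5+-2917/1559·τ+-11391/3118·τ²+4753/3118·τ³=83355/24944

  seg 0: a=-1 b=8474/1559 c=0 d=-3797/6236
  seg 1: a=5 b=-2917/1559 c=-11391/3118 d=4753/3118
  seg 2: a=1 b=-14357/3118 c=1434/1559 d=1669/84186
  seg 3: a=-4 b=2260/1559 c=10273/9354 d=-19435/84186
  seg 4: a=4 b=5631/3118 c=-1527/1559 d=509/3118
S(5/2) = 83355/24944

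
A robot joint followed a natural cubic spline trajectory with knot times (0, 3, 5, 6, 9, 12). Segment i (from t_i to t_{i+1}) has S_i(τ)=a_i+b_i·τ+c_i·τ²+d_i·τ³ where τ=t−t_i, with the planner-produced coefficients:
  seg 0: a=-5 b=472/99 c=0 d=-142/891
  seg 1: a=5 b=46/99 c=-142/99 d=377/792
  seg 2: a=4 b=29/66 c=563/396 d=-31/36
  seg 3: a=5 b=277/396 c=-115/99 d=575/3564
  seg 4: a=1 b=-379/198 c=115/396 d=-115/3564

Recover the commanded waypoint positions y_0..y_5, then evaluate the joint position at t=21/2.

y_0=-5 y_1=5 y_2=4 y_3=5 y_4=1 y_5=-3
S(21/2) = -467/352

y_0 = S_0(0) = a_0 = -5
y_1 = S_1(0) = a_1 = 5
y_2 = S_2(0) = a_2 = 4
y_3 = S_3(0) = a_3 = 5
y_4 = S_4(0) = a_4 = 1
y_5 = S_4(3) = -3
t_q=21/2 is in segment 4 (τ=3/2); S_4(τ)=-467/352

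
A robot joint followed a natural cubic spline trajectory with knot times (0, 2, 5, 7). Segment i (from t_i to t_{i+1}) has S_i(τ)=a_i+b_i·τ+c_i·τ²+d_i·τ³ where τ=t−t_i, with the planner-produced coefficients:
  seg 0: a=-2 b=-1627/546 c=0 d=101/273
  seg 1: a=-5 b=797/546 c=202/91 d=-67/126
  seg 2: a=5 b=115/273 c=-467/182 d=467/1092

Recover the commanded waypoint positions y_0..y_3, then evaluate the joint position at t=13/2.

y_0 = S_0(0) = a_0 = -2
y_1 = S_1(0) = a_1 = -5
y_2 = S_2(0) = a_2 = 5
y_3 = S_2(2) = -1
t_q=13/2 is in segment 2 (τ=3/2); S_2(τ)=3791/2912

y_0=-2 y_1=-5 y_2=5 y_3=-1
S(13/2) = 3791/2912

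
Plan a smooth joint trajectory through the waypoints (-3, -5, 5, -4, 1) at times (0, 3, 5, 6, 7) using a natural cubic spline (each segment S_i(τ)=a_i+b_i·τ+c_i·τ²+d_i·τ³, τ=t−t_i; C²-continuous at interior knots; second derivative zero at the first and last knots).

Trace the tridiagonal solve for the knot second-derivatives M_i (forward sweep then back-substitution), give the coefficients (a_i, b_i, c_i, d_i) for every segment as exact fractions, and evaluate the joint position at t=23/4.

  seg 0: a=-3 b=-2861/642 c=0 d=811/1926
  seg 1: a=-5 b=2219/321 c=811/214 d=-3047/1284
  seg 2: a=5 b=-2056/321 c=-1118/107 d=2521/321
  seg 3: a=-4 b=-1201/321 c=1403/107 d=-1403/321
S(23/4) = -16215/6848

Δ: Δ0=-2/3, Δ1=5, Δ2=-9, Δ3=5
row 1: diag=10, rhs=34; c'=1/5, d'=17/5
row 2: denom=6−2·1/5=28/5; d'=(-84−2·17/5)/(28/5)=-227/14
row 3: denom=4−1·5/28=107/28; d'=(84−1·-227/14)/(107/28)=2806/107
back: M3=2806/107
back: M2=-227/14−5/28·2806/107=-2236/107
back: M1=17/5−1/5·-2236/107=811/107
M: M0=0, M1=811/107, M2=-2236/107, M3=2806/107, M4=0
seg 0: a=-3, c=M0/2=0, d=(M1−M0)/(6·3)=811/1926, b=Δ0−h0·(2M0+M1)/6=-2861/642
seg 1: a=-5, c=M1/2=811/214, d=(M2−M1)/(6·2)=-3047/1284, b=Δ1−h1·(2M1+M2)/6=2219/321
seg 2: a=5, c=M2/2=-1118/107, d=(M3−M2)/(6·1)=2521/321, b=Δ2−h2·(2M2+M3)/6=-2056/321
seg 3: a=-4, c=M3/2=1403/107, d=(M4−M3)/(6·1)=-1403/321, b=Δ3−h3·(2M3+M4)/6=-1201/321
t_q=23/4 → seg 2, τ=3/4; S=5+-2056/321·τ+-1118/107·τ²+2521/321·τ³=-16215/6848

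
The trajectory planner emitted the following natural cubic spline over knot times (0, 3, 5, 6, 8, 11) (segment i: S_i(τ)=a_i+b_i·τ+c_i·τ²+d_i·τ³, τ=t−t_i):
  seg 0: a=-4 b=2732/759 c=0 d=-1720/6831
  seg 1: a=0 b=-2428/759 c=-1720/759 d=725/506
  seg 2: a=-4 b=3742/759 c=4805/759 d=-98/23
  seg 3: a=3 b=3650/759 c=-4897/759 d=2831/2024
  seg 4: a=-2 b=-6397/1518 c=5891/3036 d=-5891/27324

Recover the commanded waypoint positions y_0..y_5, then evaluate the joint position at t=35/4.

y_0 = S_0(0) = a_0 = -4
y_1 = S_1(0) = a_1 = 0
y_2 = S_2(0) = a_2 = -4
y_3 = S_3(0) = a_3 = 3
y_4 = S_4(0) = a_4 = -2
y_5 = S_4(3) = -3
t_q=35/4 is in segment 4 (τ=3/4); S_4(τ)=-269439/64768

y_0=-4 y_1=0 y_2=-4 y_3=3 y_4=-2 y_5=-3
S(35/4) = -269439/64768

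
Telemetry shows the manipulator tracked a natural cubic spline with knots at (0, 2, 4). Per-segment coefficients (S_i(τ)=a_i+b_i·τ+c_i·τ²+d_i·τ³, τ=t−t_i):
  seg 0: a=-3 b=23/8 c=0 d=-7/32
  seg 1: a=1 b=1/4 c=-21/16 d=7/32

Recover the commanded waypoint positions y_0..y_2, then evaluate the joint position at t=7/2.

y_0=-3 y_1=1 y_2=-2
S(7/2) = -215/256

y_0 = S_0(0) = a_0 = -3
y_1 = S_1(0) = a_1 = 1
y_2 = S_1(2) = -2
t_q=7/2 is in segment 1 (τ=3/2); S_1(τ)=-215/256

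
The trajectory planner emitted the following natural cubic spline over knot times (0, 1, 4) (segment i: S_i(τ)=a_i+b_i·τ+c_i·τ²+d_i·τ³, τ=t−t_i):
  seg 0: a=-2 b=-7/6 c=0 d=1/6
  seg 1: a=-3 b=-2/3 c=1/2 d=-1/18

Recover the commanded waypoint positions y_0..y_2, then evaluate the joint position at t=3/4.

y_0=-2 y_1=-3 y_2=-2
S(3/4) = -359/128

y_0 = S_0(0) = a_0 = -2
y_1 = S_1(0) = a_1 = -3
y_2 = S_1(3) = -2
t_q=3/4 is in segment 0 (τ=3/4); S_0(τ)=-359/128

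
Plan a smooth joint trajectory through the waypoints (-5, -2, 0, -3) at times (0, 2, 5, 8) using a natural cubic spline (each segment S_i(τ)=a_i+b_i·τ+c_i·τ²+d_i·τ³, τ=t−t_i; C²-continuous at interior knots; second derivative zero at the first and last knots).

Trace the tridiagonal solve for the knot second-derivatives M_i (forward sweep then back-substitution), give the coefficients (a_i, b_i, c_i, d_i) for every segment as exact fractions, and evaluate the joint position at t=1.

  seg 0: a=-5 b=353/222 c=0 d=-5/222
  seg 1: a=-2 b=293/222 c=-5/37 d=-55/1998
  seg 2: a=0 b=-26/111 c=-85/222 d=85/1998
S(1) = -127/37

Δ: Δ0=3/2, Δ1=2/3, Δ2=-1
row 1: diag=10, rhs=-5; c'=3/10, d'=-1/2
row 2: denom=12−3·3/10=111/10; d'=(-10−3·-1/2)/(111/10)=-85/111
back: M2=-85/111
back: M1=-1/2−3/10·-85/111=-10/37
M: M0=0, M1=-10/37, M2=-85/111, M3=0
seg 0: a=-5, c=M0/2=0, d=(M1−M0)/(6·2)=-5/222, b=Δ0−h0·(2M0+M1)/6=353/222
seg 1: a=-2, c=M1/2=-5/37, d=(M2−M1)/(6·3)=-55/1998, b=Δ1−h1·(2M1+M2)/6=293/222
seg 2: a=0, c=M2/2=-85/222, d=(M3−M2)/(6·3)=85/1998, b=Δ2−h2·(2M2+M3)/6=-26/111
t_q=1 → seg 0, τ=1; S=-5+353/222·τ+0·τ²+-5/222·τ³=-127/37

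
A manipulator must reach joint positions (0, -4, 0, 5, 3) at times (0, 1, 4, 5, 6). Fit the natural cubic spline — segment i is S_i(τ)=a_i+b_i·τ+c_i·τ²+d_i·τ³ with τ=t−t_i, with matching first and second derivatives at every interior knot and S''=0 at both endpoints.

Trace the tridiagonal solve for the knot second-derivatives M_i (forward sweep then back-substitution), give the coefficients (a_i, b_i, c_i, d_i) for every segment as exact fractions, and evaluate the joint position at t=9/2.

  seg 0: a=0 b=-2845/636 c=0 d=301/636
  seg 1: a=-4 b=-971/318 c=301/212 d=3/212
  seg 2: a=0 b=3719/636 c=82/53 d=-1523/636
  seg 3: a=5 b=559/318 c=-1195/212 d=1195/636
S(9/2) = 5107/1696

Δ: Δ0=-4, Δ1=4/3, Δ2=5, Δ3=-2
row 1: diag=8, rhs=32; c'=3/8, d'=4
row 2: denom=8−3·3/8=55/8; d'=(22−3·4)/(55/8)=16/11
row 3: denom=4−1·8/55=212/55; d'=(-42−1·16/11)/(212/55)=-1195/106
back: M3=-1195/106
back: M2=16/11−8/55·-1195/106=164/53
back: M1=4−3/8·164/53=301/106
M: M0=0, M1=301/106, M2=164/53, M3=-1195/106, M4=0
seg 0: a=0, c=M0/2=0, d=(M1−M0)/(6·1)=301/636, b=Δ0−h0·(2M0+M1)/6=-2845/636
seg 1: a=-4, c=M1/2=301/212, d=(M2−M1)/(6·3)=3/212, b=Δ1−h1·(2M1+M2)/6=-971/318
seg 2: a=0, c=M2/2=82/53, d=(M3−M2)/(6·1)=-1523/636, b=Δ2−h2·(2M2+M3)/6=3719/636
seg 3: a=5, c=M3/2=-1195/212, d=(M4−M3)/(6·1)=1195/636, b=Δ3−h3·(2M3+M4)/6=559/318
t_q=9/2 → seg 2, τ=1/2; S=0+3719/636·τ+82/53·τ²+-1523/636·τ³=5107/1696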